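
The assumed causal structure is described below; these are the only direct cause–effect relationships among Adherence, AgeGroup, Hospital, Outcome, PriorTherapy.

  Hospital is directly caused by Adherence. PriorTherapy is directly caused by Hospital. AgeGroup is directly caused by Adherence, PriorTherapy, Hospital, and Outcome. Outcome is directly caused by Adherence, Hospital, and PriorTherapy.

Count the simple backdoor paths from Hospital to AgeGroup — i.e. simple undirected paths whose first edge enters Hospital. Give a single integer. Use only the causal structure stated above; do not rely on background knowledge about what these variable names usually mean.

3

A backdoor path from Hospital to AgeGroup is any simple undirected path whose first edge points into Hospital (i.e. leaves Hospital via a parent).
Parents of Hospital: {Adherence}.
Enumerating:
  P1: Hospital <- Adherence -> Outcome <- PriorTherapy -> AgeGroup
  P2: Hospital <- Adherence -> Outcome -> AgeGroup
  P3: Hospital <- Adherence -> AgeGroup
That exhausts the simple backdoor paths. Count: 3.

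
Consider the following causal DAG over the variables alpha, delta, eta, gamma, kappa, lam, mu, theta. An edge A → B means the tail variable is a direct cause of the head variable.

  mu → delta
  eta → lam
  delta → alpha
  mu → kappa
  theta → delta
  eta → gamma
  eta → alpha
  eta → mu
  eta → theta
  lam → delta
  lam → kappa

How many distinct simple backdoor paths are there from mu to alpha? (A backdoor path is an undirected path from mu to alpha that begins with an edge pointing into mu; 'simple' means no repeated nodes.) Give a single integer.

3

A backdoor path from mu to alpha is any simple undirected path whose first edge points into mu (i.e. leaves mu via a parent).
Parents of mu: {eta}.
Enumerating:
  P1: mu <- eta -> theta -> delta -> alpha
  P2: mu <- eta -> lam -> delta -> alpha
  P3: mu <- eta -> alpha
That exhausts the simple backdoor paths. Count: 3.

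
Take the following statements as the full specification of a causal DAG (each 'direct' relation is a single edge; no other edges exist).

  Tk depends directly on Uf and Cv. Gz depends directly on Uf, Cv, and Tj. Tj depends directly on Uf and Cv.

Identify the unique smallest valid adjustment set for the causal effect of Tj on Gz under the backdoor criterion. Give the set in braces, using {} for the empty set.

Variables eligible for adjustment (non-descendants of Tj, excluding Tj and Gz): {Cv, Tk, Uf}.
Backdoor paths from Tj to Gz:
  P1: Tj <- Cv -> Tk <- Uf -> Gz
  P2: Tj <- Cv -> Gz
  P3: Tj <- Uf -> Tk <- Cv -> Gz
  P4: Tj <- Uf -> Gz
The empty set is not sufficient: P2 (Tj <- Cv -> Gz) has no collider blocking it and no conditioned non-collider, so it is open.
Try {Cv, Uf}:
  P1: blocked at fork node Cv ∈ conditioning set.
  P2: blocked at fork node Cv ∈ conditioning set.
  P3: blocked at fork node Uf ∈ conditioning set.
  P4: blocked at fork node Uf ∈ conditioning set.
{Cv, Uf} contains no descendant of Tj and blocks every backdoor path.
Every element of {Cv, Uf} is needed (dropping Cv leaves P2 open; dropping Uf leaves P4 open), so no proper subset is valid.
Among all size-2 subsets of the eligible variables, only {Cv, Uf} blocks every backdoor path, so it is the unique smallest valid adjustment set.

{Cv, Uf}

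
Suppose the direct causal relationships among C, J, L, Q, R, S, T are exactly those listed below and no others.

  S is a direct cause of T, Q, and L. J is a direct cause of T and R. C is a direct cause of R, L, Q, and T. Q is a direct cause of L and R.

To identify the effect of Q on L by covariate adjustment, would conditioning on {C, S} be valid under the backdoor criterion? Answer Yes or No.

Yes

Backdoor paths from Q to L (paths whose first edge points into Q):
  P1: Q <- C -> L
  P2: Q <- C -> R <- J -> T <- S -> L
  P3: Q <- C -> T <- S -> L
  P4: Q <- S -> L
  P5: Q <- S -> T <- J -> R <- C -> L
  P6: Q <- S -> T <- C -> L
Condition 1 (no descendant of Q in the set): holds — descendants of Q are {L, R}; none are in {C, S}.
Condition 2 (every backdoor path blocked by {C, S}):
  P1: blocked at fork node C ∈ conditioning set.
  P2: blocked at fork node C ∈ conditioning set.
  P3: blocked at fork node C ∈ conditioning set.
  P4: blocked at fork node S ∈ conditioning set.
  P5: blocked at fork node S ∈ conditioning set.
  P6: blocked at fork node S ∈ conditioning set.
{C, S} satisfies the backdoor criterion.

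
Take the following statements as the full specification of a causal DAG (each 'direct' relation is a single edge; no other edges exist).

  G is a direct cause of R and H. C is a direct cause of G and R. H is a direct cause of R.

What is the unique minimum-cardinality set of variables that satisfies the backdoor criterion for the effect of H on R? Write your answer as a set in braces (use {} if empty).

{G}

Variables eligible for adjustment (non-descendants of H, excluding H and R): {C, G}.
Backdoor paths from H to R:
  P1: H <- G <- C -> R
  P2: H <- G -> R
The empty set is not sufficient: P1 (H <- G <- C -> R) has no collider blocking it and no conditioned non-collider, so it is open.
Try {G}:
  P1: blocked at chain node G ∈ conditioning set.
  P2: blocked at fork node G ∈ conditioning set.
{G} contains no descendant of H and blocks every backdoor path.
No other singleton works — e.g. {C} leaves P2 open — so {G} is the unique smallest valid adjustment set.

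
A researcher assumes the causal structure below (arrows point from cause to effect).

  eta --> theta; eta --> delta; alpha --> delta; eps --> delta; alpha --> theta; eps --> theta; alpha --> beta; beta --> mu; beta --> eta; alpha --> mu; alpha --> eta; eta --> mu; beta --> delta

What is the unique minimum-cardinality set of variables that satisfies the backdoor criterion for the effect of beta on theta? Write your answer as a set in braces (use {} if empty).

Variables eligible for adjustment (non-descendants of beta, excluding beta and theta): {alpha, eps}.
Backdoor paths from beta to theta:
  P1: beta <- alpha -> eta -> theta
  P2: beta <- alpha -> eta -> delta <- eps -> theta
  P3: beta <- alpha -> theta
  P4: beta <- alpha -> delta <- eps -> theta
  P5: beta <- alpha -> delta <- eta -> theta
  P6: beta <- alpha -> mu <- eta -> theta
  P7: beta <- alpha -> mu <- eta -> delta <- eps -> theta
The empty set is not sufficient: P1 (beta <- alpha -> eta -> theta) has no collider blocking it and no conditioned non-collider, so it is open.
Try {alpha}:
  P1: blocked at fork node alpha ∈ conditioning set.
  P2: blocked at fork node alpha ∈ conditioning set.
  P3: blocked at fork node alpha ∈ conditioning set.
  P4: blocked at fork node alpha ∈ conditioning set.
  P5: blocked at fork node alpha ∈ conditioning set.
  P6: blocked at fork node alpha ∈ conditioning set.
  P7: blocked at fork node alpha ∈ conditioning set.
{alpha} contains no descendant of beta and blocks every backdoor path.
No other singleton works — e.g. {eps} leaves P1 open — so {alpha} is the unique smallest valid adjustment set.

{alpha}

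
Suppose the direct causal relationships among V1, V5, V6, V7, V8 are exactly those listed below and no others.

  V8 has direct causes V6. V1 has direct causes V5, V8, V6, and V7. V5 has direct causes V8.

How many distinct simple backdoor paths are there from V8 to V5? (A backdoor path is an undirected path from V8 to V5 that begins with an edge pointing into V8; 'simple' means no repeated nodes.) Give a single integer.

A backdoor path from V8 to V5 is any simple undirected path whose first edge points into V8 (i.e. leaves V8 via a parent).
Parents of V8: {V6}.
Enumerating:
  P1: V8 <- V6 -> V1 <- V5
That exhausts the simple backdoor paths. Count: 1.

1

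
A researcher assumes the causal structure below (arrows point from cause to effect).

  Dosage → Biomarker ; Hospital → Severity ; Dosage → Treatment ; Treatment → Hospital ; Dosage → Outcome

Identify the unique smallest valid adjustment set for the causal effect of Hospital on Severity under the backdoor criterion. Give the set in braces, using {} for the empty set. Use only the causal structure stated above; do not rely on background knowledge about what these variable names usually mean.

{}

Variables eligible for adjustment (non-descendants of Hospital, excluding Hospital and Severity): {Biomarker, Dosage, Outcome, Treatment}.
Backdoor paths from Hospital to Severity:
  (none)
With no backdoor paths the empty set already satisfies the criterion, and it is trivially minimal.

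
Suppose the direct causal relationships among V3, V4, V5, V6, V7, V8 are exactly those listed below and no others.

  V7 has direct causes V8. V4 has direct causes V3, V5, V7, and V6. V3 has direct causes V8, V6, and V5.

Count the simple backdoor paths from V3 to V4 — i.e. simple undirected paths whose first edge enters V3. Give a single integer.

3

A backdoor path from V3 to V4 is any simple undirected path whose first edge points into V3 (i.e. leaves V3 via a parent).
Parents of V3: {V5, V6, V8}.
Enumerating:
  P1: V3 <- V5 -> V4
  P2: V3 <- V8 -> V7 -> V4
  P3: V3 <- V6 -> V4
That exhausts the simple backdoor paths. Count: 3.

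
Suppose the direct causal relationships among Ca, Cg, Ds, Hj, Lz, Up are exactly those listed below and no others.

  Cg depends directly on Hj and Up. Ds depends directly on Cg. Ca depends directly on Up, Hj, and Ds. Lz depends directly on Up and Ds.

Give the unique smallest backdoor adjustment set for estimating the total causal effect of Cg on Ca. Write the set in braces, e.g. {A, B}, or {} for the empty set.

{Hj, Up}

Variables eligible for adjustment (non-descendants of Cg, excluding Cg and Ca): {Hj, Up}.
Backdoor paths from Cg to Ca:
  P1: Cg <- Hj -> Ca
  P2: Cg <- Up -> Lz <- Ds -> Ca
  P3: Cg <- Up -> Ca
The empty set is not sufficient: P1 (Cg <- Hj -> Ca) has no collider blocking it and no conditioned non-collider, so it is open.
Try {Hj, Up}:
  P1: blocked at fork node Hj ∈ conditioning set.
  P2: blocked at fork node Up ∈ conditioning set.
  P3: blocked at fork node Up ∈ conditioning set.
{Hj, Up} contains no descendant of Cg and blocks every backdoor path.
Every element of {Hj, Up} is needed (dropping Hj leaves P1 open; dropping Up leaves P3 open), so no proper subset is valid.
Among all size-2 subsets of the eligible variables, only {Hj, Up} blocks every backdoor path, so it is the unique smallest valid adjustment set.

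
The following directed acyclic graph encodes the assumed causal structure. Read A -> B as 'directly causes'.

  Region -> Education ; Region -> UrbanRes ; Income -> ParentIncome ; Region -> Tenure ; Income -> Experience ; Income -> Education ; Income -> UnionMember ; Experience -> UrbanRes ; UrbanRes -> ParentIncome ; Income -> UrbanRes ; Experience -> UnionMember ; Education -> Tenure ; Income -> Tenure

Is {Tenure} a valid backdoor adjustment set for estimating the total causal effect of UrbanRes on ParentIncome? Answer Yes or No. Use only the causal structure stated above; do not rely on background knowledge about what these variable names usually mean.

Backdoor paths from UrbanRes to ParentIncome (paths whose first edge points into UrbanRes):
  P1: UrbanRes <- Region -> Education <- Income -> ParentIncome
  P2: UrbanRes <- Region -> Education -> Tenure <- Income -> ParentIncome
  P3: UrbanRes <- Region -> Tenure <- Income -> ParentIncome
  P4: UrbanRes <- Region -> Tenure <- Education <- Income -> ParentIncome
  P5: UrbanRes <- Income -> ParentIncome
  P6: UrbanRes <- Experience <- Income -> ParentIncome
  P7: UrbanRes <- Experience -> UnionMember <- Income -> ParentIncome
Condition 1 (no descendant of UrbanRes in the set): holds — descendants of UrbanRes are {ParentIncome}; none are in {Tenure}.
Condition 2 (every backdoor path blocked by {Tenure}):
  P1: open — collider(s) Education are conditioned on (or have a conditioned descendant) and no non-collider on the path is in the set.
  P2: open — collider(s) Tenure are conditioned on (or have a conditioned descendant) and no non-collider on the path is in the set.
  P3: open — collider(s) Tenure are conditioned on (or have a conditioned descendant) and no non-collider on the path is in the set.
  P4: open — collider(s) Tenure are conditioned on (or have a conditioned descendant) and no non-collider on the path is in the set.
  P5: open — no interior node is in the conditioning set.
  P6: open — no interior node is in the conditioning set.
  P7: blocked at collider UnionMember (neither it nor any descendant is in the conditioning set).
{Tenure} does not satisfy the backdoor criterion.

No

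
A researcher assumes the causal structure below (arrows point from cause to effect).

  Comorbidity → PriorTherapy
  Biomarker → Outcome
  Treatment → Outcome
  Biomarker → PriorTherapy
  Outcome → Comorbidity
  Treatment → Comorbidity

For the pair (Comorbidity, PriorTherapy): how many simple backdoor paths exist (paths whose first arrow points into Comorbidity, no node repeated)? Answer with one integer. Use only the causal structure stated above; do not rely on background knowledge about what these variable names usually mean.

A backdoor path from Comorbidity to PriorTherapy is any simple undirected path whose first edge points into Comorbidity (i.e. leaves Comorbidity via a parent).
Parents of Comorbidity: {Outcome, Treatment}.
Enumerating:
  P1: Comorbidity <- Treatment -> Outcome <- Biomarker -> PriorTherapy
  P2: Comorbidity <- Outcome <- Biomarker -> PriorTherapy
That exhausts the simple backdoor paths. Count: 2.

2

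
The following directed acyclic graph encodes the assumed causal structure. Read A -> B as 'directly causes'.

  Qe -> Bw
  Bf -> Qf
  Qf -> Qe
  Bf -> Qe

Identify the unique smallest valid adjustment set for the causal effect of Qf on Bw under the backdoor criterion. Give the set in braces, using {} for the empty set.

{Bf}

Variables eligible for adjustment (non-descendants of Qf, excluding Qf and Bw): {Bf}.
Backdoor paths from Qf to Bw:
  P1: Qf <- Bf -> Qe -> Bw
The empty set is not sufficient: P1 (Qf <- Bf -> Qe -> Bw) has no collider blocking it and no conditioned non-collider, so it is open.
Try {Bf}:
  P1: blocked at fork node Bf ∈ conditioning set.
{Bf} contains no descendant of Qf and blocks every backdoor path.
{Bf} is the unique smallest valid adjustment set.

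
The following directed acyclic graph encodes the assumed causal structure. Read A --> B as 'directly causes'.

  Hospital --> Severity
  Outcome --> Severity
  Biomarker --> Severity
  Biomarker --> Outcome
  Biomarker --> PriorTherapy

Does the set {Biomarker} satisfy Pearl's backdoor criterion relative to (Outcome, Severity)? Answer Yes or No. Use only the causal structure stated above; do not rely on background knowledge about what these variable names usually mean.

Backdoor paths from Outcome to Severity (paths whose first edge points into Outcome):
  P1: Outcome <- Biomarker -> Severity
Condition 1 (no descendant of Outcome in the set): holds — descendants of Outcome are {Severity}; none are in {Biomarker}.
Condition 2 (every backdoor path blocked by {Biomarker}):
  P1: blocked at fork node Biomarker ∈ conditioning set.
{Biomarker} satisfies the backdoor criterion.

Yes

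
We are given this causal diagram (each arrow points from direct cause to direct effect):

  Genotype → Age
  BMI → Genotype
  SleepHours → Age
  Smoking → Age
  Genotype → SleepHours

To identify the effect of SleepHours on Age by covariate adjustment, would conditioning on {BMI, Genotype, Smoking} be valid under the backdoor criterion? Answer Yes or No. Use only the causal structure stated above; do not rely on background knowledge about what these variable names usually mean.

Backdoor paths from SleepHours to Age (paths whose first edge points into SleepHours):
  P1: SleepHours <- Genotype -> Age
Condition 1 (no descendant of SleepHours in the set): holds — descendants of SleepHours are {Age}; none are in {BMI, Genotype, Smoking}.
Condition 2 (every backdoor path blocked by {BMI, Genotype, Smoking}):
  P1: blocked at fork node Genotype ∈ conditioning set.
{BMI, Genotype, Smoking} satisfies the backdoor criterion.

Yes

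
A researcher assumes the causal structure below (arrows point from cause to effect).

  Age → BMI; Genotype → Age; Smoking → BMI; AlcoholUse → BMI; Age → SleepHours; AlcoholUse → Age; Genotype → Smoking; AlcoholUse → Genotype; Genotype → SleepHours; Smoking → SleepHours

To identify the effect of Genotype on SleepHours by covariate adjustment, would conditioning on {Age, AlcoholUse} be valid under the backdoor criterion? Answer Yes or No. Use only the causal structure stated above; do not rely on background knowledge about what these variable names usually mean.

No

Backdoor paths from Genotype to SleepHours (paths whose first edge points into Genotype):
  P1: Genotype <- AlcoholUse -> Age -> SleepHours
  P2: Genotype <- AlcoholUse -> Age -> BMI <- Smoking -> SleepHours
  P3: Genotype <- AlcoholUse -> BMI <- Age -> SleepHours
  P4: Genotype <- AlcoholUse -> BMI <- Smoking -> SleepHours
Condition 1 (no descendant of Genotype in the set): FAILS — Age is a descendant of Genotype.
Condition 2 (every backdoor path blocked by {Age, AlcoholUse}):
  P1: blocked at fork node AlcoholUse ∈ conditioning set.
  P2: blocked at fork node AlcoholUse ∈ conditioning set.
  P3: blocked at fork node AlcoholUse ∈ conditioning set.
  P4: blocked at fork node AlcoholUse ∈ conditioning set.
{Age, AlcoholUse} does not satisfy the backdoor criterion.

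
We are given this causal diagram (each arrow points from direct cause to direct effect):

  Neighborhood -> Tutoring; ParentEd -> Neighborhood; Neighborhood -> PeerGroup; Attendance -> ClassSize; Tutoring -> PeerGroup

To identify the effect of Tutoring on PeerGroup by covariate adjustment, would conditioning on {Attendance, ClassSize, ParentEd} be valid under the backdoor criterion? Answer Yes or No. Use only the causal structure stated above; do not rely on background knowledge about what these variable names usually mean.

Backdoor paths from Tutoring to PeerGroup (paths whose first edge points into Tutoring):
  P1: Tutoring <- Neighborhood -> PeerGroup
Condition 1 (no descendant of Tutoring in the set): holds — descendants of Tutoring are {PeerGroup}; none are in {Attendance, ClassSize, ParentEd}.
Condition 2 (every backdoor path blocked by {Attendance, ClassSize, ParentEd}):
  P1: open — no interior node is in the conditioning set.
{Attendance, ClassSize, ParentEd} does not satisfy the backdoor criterion.

No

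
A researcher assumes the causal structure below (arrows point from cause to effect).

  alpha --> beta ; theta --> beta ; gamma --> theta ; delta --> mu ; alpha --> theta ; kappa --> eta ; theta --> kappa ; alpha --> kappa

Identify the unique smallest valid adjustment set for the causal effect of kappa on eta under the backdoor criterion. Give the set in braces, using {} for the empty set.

Variables eligible for adjustment (non-descendants of kappa, excluding kappa and eta): {alpha, beta, delta, gamma, mu, theta}.
Backdoor paths from kappa to eta:
  (none)
With no backdoor paths the empty set already satisfies the criterion, and it is trivially minimal.

{}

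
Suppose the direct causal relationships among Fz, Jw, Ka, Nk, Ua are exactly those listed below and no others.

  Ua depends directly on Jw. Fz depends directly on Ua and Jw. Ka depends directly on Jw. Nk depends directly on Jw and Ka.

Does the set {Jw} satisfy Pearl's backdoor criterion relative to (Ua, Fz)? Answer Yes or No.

Backdoor paths from Ua to Fz (paths whose first edge points into Ua):
  P1: Ua <- Jw -> Fz
Condition 1 (no descendant of Ua in the set): holds — descendants of Ua are {Fz}; none are in {Jw}.
Condition 2 (every backdoor path blocked by {Jw}):
  P1: blocked at fork node Jw ∈ conditioning set.
{Jw} satisfies the backdoor criterion.

Yes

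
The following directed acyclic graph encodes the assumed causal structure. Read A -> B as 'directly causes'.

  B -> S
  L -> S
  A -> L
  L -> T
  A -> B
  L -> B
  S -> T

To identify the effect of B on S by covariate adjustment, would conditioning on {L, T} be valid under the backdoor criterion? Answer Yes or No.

Backdoor paths from B to S (paths whose first edge points into B):
  P1: B <- A -> L -> S
  P2: B <- A -> L -> T <- S
  P3: B <- L -> S
  P4: B <- L -> T <- S
Condition 1 (no descendant of B in the set): FAILS — T is a descendant of B.
Condition 2 (every backdoor path blocked by {L, T}):
  P1: blocked at chain node L ∈ conditioning set.
  P2: blocked at chain node L ∈ conditioning set.
  P3: blocked at fork node L ∈ conditioning set.
  P4: blocked at fork node L ∈ conditioning set.
{L, T} does not satisfy the backdoor criterion.

No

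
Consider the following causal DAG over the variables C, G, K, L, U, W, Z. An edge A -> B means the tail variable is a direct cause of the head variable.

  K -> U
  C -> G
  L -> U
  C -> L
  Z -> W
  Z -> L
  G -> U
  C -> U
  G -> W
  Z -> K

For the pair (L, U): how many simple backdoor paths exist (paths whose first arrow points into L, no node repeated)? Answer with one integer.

6

A backdoor path from L to U is any simple undirected path whose first edge points into L (i.e. leaves L via a parent).
Parents of L: {C, Z}.
Enumerating:
  P1: L <- Z -> K -> U
  P2: L <- Z -> W <- G <- C -> U
  P3: L <- Z -> W <- G -> U
  P4: L <- C -> G -> U
  P5: L <- C -> G -> W <- Z -> K -> U
  P6: L <- C -> U
That exhausts the simple backdoor paths. Count: 6.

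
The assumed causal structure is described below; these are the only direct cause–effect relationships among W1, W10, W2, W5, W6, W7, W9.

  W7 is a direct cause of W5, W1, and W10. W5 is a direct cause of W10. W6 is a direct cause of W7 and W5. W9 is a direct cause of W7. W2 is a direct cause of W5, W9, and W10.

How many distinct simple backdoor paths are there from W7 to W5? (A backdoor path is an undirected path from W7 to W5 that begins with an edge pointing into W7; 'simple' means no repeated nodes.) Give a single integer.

3

A backdoor path from W7 to W5 is any simple undirected path whose first edge points into W7 (i.e. leaves W7 via a parent).
Parents of W7: {W6, W9}.
Enumerating:
  P1: W7 <- W9 <- W2 -> W5
  P2: W7 <- W9 <- W2 -> W10 <- W5
  P3: W7 <- W6 -> W5
That exhausts the simple backdoor paths. Count: 3.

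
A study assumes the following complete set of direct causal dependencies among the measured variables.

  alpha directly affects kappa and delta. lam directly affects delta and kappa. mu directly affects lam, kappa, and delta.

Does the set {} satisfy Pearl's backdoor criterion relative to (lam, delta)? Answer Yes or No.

Backdoor paths from lam to delta (paths whose first edge points into lam):
  P1: lam <- mu -> kappa <- alpha -> delta
  P2: lam <- mu -> delta
Condition 1 (no descendant of lam in the set): holds — descendants of lam are {delta, kappa}; none are in {}.
Condition 2 (every backdoor path blocked by {}):
  P1: blocked at collider kappa (neither it nor any descendant is in the conditioning set).
  P2: open — no interior node is in the conditioning set.
{} does not satisfy the backdoor criterion.

No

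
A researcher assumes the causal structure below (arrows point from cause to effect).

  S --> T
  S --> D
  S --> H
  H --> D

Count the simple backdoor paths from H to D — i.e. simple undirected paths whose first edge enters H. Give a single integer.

1

A backdoor path from H to D is any simple undirected path whose first edge points into H (i.e. leaves H via a parent).
Parents of H: {S}.
Enumerating:
  P1: H <- S -> D
That exhausts the simple backdoor paths. Count: 1.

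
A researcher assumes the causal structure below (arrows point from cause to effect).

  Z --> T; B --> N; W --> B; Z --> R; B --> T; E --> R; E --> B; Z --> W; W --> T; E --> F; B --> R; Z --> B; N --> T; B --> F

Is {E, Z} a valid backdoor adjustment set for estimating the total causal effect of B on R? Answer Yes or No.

Yes

Backdoor paths from B to R (paths whose first edge points into B):
  P1: B <- Z -> R
  P2: B <- E -> R
  P3: B <- W <- Z -> R
  P4: B <- W -> T <- Z -> R
Condition 1 (no descendant of B in the set): holds — descendants of B are {F, N, R, T}; none are in {E, Z}.
Condition 2 (every backdoor path blocked by {E, Z}):
  P1: blocked at fork node Z ∈ conditioning set.
  P2: blocked at fork node E ∈ conditioning set.
  P3: blocked at fork node Z ∈ conditioning set.
  P4: blocked at collider T (neither it nor any descendant is in the conditioning set).
{E, Z} satisfies the backdoor criterion.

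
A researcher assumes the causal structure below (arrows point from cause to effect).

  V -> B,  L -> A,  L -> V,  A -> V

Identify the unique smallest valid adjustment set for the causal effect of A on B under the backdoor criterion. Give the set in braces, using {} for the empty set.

Variables eligible for adjustment (non-descendants of A, excluding A and B): {L}.
Backdoor paths from A to B:
  P1: A <- L -> V -> B
The empty set is not sufficient: P1 (A <- L -> V -> B) has no collider blocking it and no conditioned non-collider, so it is open.
Try {L}:
  P1: blocked at fork node L ∈ conditioning set.
{L} contains no descendant of A and blocks every backdoor path.
{L} is the unique smallest valid adjustment set.

{L}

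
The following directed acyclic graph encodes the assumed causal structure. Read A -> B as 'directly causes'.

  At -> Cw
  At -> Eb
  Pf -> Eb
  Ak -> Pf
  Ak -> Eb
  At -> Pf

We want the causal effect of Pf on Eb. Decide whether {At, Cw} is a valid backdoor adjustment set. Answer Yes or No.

No

Backdoor paths from Pf to Eb (paths whose first edge points into Pf):
  P1: Pf <- Ak -> Eb
  P2: Pf <- At -> Eb
Condition 1 (no descendant of Pf in the set): holds — descendants of Pf are {Eb}; none are in {At, Cw}.
Condition 2 (every backdoor path blocked by {At, Cw}):
  P1: open — no interior node is in the conditioning set.
  P2: blocked at fork node At ∈ conditioning set.
{At, Cw} does not satisfy the backdoor criterion.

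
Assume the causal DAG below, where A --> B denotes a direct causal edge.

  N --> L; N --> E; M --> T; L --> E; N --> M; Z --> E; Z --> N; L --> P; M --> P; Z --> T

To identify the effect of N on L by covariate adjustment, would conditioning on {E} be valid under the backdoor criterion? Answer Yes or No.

Backdoor paths from N to L (paths whose first edge points into N):
  P1: N <- Z -> E <- L
  P2: N <- Z -> T <- M -> P <- L
Condition 1 (no descendant of N in the set): FAILS — E is a descendant of N.
Condition 2 (every backdoor path blocked by {E}):
  P1: open — collider(s) E are conditioned on (or have a conditioned descendant) and no non-collider on the path is in the set.
  P2: blocked at collider T (neither it nor any descendant is in the conditioning set).
{E} does not satisfy the backdoor criterion.

No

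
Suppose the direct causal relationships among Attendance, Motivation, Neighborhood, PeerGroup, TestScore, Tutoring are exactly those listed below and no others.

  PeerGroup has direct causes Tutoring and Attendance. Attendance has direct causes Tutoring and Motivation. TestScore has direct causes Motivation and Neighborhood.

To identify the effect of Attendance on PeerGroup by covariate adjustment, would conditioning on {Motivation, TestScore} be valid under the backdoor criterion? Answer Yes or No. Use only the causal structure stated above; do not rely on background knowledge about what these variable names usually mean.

Backdoor paths from Attendance to PeerGroup (paths whose first edge points into Attendance):
  P1: Attendance <- Tutoring -> PeerGroup
Condition 1 (no descendant of Attendance in the set): holds — descendants of Attendance are {PeerGroup}; none are in {Motivation, TestScore}.
Condition 2 (every backdoor path blocked by {Motivation, TestScore}):
  P1: open — no interior node is in the conditioning set.
{Motivation, TestScore} does not satisfy the backdoor criterion.

No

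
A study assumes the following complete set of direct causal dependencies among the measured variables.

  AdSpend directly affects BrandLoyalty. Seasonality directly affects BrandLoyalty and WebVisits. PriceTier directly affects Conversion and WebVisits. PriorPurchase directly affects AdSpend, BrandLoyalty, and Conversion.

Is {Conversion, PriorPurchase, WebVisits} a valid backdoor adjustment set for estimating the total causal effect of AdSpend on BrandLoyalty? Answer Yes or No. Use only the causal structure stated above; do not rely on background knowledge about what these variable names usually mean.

Backdoor paths from AdSpend to BrandLoyalty (paths whose first edge points into AdSpend):
  P1: AdSpend <- PriorPurchase -> BrandLoyalty
  P2: AdSpend <- PriorPurchase -> Conversion <- PriceTier -> WebVisits <- Seasonality -> BrandLoyalty
Condition 1 (no descendant of AdSpend in the set): holds — descendants of AdSpend are {BrandLoyalty}; none are in {Conversion, PriorPurchase, WebVisits}.
Condition 2 (every backdoor path blocked by {Conversion, PriorPurchase, WebVisits}):
  P1: blocked at fork node PriorPurchase ∈ conditioning set.
  P2: blocked at fork node PriorPurchase ∈ conditioning set.
{Conversion, PriorPurchase, WebVisits} satisfies the backdoor criterion.

Yes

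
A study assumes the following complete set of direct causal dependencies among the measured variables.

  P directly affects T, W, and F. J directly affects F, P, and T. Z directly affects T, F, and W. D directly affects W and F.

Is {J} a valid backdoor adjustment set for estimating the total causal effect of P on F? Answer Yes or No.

Backdoor paths from P to F (paths whose first edge points into P):
  P1: P <- J -> T <- Z -> F
  P2: P <- J -> T <- Z -> W <- D -> F
  P3: P <- J -> F
Condition 1 (no descendant of P in the set): holds — descendants of P are {F, T, W}; none are in {J}.
Condition 2 (every backdoor path blocked by {J}):
  P1: blocked at fork node J ∈ conditioning set.
  P2: blocked at fork node J ∈ conditioning set.
  P3: blocked at fork node J ∈ conditioning set.
{J} satisfies the backdoor criterion.

Yes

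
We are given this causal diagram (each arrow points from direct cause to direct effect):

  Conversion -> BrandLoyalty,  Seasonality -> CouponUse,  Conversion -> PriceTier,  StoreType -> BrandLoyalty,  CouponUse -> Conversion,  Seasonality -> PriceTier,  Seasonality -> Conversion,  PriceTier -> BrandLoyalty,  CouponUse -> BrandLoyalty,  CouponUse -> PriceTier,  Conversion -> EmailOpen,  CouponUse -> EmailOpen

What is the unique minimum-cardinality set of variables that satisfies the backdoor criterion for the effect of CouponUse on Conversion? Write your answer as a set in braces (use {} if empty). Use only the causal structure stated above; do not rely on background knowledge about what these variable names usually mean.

{Seasonality}

Variables eligible for adjustment (non-descendants of CouponUse, excluding CouponUse and Conversion): {Seasonality, StoreType}.
Backdoor paths from CouponUse to Conversion:
  P1: CouponUse <- Seasonality -> Conversion
  P2: CouponUse <- Seasonality -> PriceTier <- Conversion
  P3: CouponUse <- Seasonality -> PriceTier -> BrandLoyalty <- Conversion
The empty set is not sufficient: P1 (CouponUse <- Seasonality -> Conversion) has no collider blocking it and no conditioned non-collider, so it is open.
Try {Seasonality}:
  P1: blocked at fork node Seasonality ∈ conditioning set.
  P2: blocked at fork node Seasonality ∈ conditioning set.
  P3: blocked at fork node Seasonality ∈ conditioning set.
{Seasonality} contains no descendant of CouponUse and blocks every backdoor path.
No other singleton works — e.g. {StoreType} leaves P1 open — so {Seasonality} is the unique smallest valid adjustment set.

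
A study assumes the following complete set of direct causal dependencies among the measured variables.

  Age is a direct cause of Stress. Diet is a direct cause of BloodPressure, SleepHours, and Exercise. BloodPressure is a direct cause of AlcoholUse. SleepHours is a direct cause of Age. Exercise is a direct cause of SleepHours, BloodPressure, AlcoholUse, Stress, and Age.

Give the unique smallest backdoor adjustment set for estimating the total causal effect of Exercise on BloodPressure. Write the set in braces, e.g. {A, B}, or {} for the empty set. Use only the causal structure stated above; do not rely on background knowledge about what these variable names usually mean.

{Diet}

Variables eligible for adjustment (non-descendants of Exercise, excluding Exercise and BloodPressure): {Diet}.
Backdoor paths from Exercise to BloodPressure:
  P1: Exercise <- Diet -> BloodPressure
The empty set is not sufficient: P1 (Exercise <- Diet -> BloodPressure) has no collider blocking it and no conditioned non-collider, so it is open.
Try {Diet}:
  P1: blocked at fork node Diet ∈ conditioning set.
{Diet} contains no descendant of Exercise and blocks every backdoor path.
{Diet} is the unique smallest valid adjustment set.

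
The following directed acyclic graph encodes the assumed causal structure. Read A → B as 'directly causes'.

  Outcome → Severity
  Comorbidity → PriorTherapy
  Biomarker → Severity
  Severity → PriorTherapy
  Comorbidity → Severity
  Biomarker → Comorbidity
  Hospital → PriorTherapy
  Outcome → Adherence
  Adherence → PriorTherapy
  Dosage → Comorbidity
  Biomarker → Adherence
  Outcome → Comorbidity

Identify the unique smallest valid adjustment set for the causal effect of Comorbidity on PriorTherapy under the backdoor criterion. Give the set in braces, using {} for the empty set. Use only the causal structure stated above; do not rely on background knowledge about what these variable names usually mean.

{Biomarker, Outcome}

Variables eligible for adjustment (non-descendants of Comorbidity, excluding Comorbidity and PriorTherapy): {Adherence, Biomarker, Dosage, Hospital, Outcome}.
Backdoor paths from Comorbidity to PriorTherapy:
  P1: Comorbidity <- Outcome -> Adherence <- Biomarker -> Severity -> PriorTherapy
  P2: Comorbidity <- Outcome -> Adherence -> PriorTherapy
  P3: Comorbidity <- Outcome -> Severity <- Biomarker -> Adherence -> PriorTherapy
  P4: Comorbidity <- Outcome -> Severity -> PriorTherapy
  P5: Comorbidity <- Biomarker -> Adherence <- Outcome -> Severity -> PriorTherapy
  P6: Comorbidity <- Biomarker -> Adherence -> PriorTherapy
  P7: Comorbidity <- Biomarker -> Severity <- Outcome -> Adherence -> PriorTherapy
  P8: Comorbidity <- Biomarker -> Severity -> PriorTherapy
The empty set is not sufficient: P2 (Comorbidity <- Outcome -> Adherence -> PriorTherapy) has no collider blocking it and no conditioned non-collider, so it is open.
Try {Biomarker, Outcome}:
  P1: blocked at fork node Outcome ∈ conditioning set.
  P2: blocked at fork node Outcome ∈ conditioning set.
  P3: blocked at fork node Outcome ∈ conditioning set.
  P4: blocked at fork node Outcome ∈ conditioning set.
  P5: blocked at fork node Biomarker ∈ conditioning set.
  P6: blocked at fork node Biomarker ∈ conditioning set.
  P7: blocked at fork node Biomarker ∈ conditioning set.
  P8: blocked at fork node Biomarker ∈ conditioning set.
{Biomarker, Outcome} contains no descendant of Comorbidity and blocks every backdoor path.
Every element of {Biomarker, Outcome} is needed (dropping Biomarker leaves P6 open; dropping Outcome leaves P2 open), so no proper subset is valid.
Among all size-2 subsets of the eligible variables, only {Biomarker, Outcome} blocks every backdoor path, so it is the unique smallest valid adjustment set.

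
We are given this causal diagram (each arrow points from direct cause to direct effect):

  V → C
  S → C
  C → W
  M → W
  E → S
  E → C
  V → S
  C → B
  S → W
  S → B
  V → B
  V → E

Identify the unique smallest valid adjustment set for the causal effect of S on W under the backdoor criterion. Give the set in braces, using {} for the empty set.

{E, V}

Variables eligible for adjustment (non-descendants of S, excluding S and W): {E, M, V}.
Backdoor paths from S to W:
  P1: S <- V -> E -> C -> W
  P2: S <- V -> C -> W
  P3: S <- V -> B <- C -> W
  P4: S <- E <- V -> C -> W
  P5: S <- E <- V -> B <- C -> W
  P6: S <- E -> C -> W
The empty set is not sufficient: P1 (S <- V -> E -> C -> W) has no collider blocking it and no conditioned non-collider, so it is open.
Try {E, V}:
  P1: blocked at fork node V ∈ conditioning set.
  P2: blocked at fork node V ∈ conditioning set.
  P3: blocked at fork node V ∈ conditioning set.
  P4: blocked at chain node E ∈ conditioning set.
  P5: blocked at chain node E ∈ conditioning set.
  P6: blocked at fork node E ∈ conditioning set.
{E, V} contains no descendant of S and blocks every backdoor path.
Every element of {E, V} is needed (dropping E leaves P6 open; dropping V leaves P2 open), so no proper subset is valid.
Among all size-2 subsets of the eligible variables, only {E, V} blocks every backdoor path, so it is the unique smallest valid adjustment set.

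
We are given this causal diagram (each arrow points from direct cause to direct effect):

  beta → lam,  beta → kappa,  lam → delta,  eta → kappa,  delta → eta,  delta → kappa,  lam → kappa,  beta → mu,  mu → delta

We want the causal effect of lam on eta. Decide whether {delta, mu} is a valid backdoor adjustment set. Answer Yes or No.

No

Backdoor paths from lam to eta (paths whose first edge points into lam):
  P1: lam <- beta -> mu -> delta -> eta
  P2: lam <- beta -> mu -> delta -> kappa <- eta
  P3: lam <- beta -> kappa <- delta -> eta
  P4: lam <- beta -> kappa <- eta
Condition 1 (no descendant of lam in the set): FAILS — delta is a descendant of lam.
Condition 2 (every backdoor path blocked by {delta, mu}):
  P1: blocked at chain node mu ∈ conditioning set.
  P2: blocked at chain node mu ∈ conditioning set.
  P3: blocked at collider kappa (neither it nor any descendant is in the conditioning set).
  P4: blocked at collider kappa (neither it nor any descendant is in the conditioning set).
{delta, mu} does not satisfy the backdoor criterion.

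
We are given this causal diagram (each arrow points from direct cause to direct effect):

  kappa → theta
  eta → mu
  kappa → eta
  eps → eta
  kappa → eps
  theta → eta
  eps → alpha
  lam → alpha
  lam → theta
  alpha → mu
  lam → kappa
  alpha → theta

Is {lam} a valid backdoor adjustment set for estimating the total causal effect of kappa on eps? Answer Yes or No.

Backdoor paths from kappa to eps (paths whose first edge points into kappa):
  P1: kappa <- lam -> alpha <- eps
  P2: kappa <- lam -> alpha -> theta -> eta <- eps
  P3: kappa <- lam -> alpha -> mu <- eta <- eps
  P4: kappa <- lam -> theta <- alpha <- eps
  P5: kappa <- lam -> theta <- alpha -> mu <- eta <- eps
  P6: kappa <- lam -> theta -> eta <- eps
  P7: kappa <- lam -> theta -> eta -> mu <- alpha <- eps
Condition 1 (no descendant of kappa in the set): holds — descendants of kappa are {alpha, eps, eta, mu, theta}; none are in {lam}.
Condition 2 (every backdoor path blocked by {lam}):
  P1: blocked at fork node lam ∈ conditioning set.
  P2: blocked at fork node lam ∈ conditioning set.
  P3: blocked at fork node lam ∈ conditioning set.
  P4: blocked at fork node lam ∈ conditioning set.
  P5: blocked at fork node lam ∈ conditioning set.
  P6: blocked at fork node lam ∈ conditioning set.
  P7: blocked at fork node lam ∈ conditioning set.
{lam} satisfies the backdoor criterion.

Yes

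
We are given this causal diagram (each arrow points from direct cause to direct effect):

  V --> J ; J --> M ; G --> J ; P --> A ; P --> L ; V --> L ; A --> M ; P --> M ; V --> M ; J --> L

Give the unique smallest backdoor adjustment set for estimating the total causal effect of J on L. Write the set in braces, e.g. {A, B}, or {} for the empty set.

{V}

Variables eligible for adjustment (non-descendants of J, excluding J and L): {A, G, P, V}.
Backdoor paths from J to L:
  P1: J <- V -> M <- P -> L
  P2: J <- V -> M <- A <- P -> L
  P3: J <- V -> L
The empty set is not sufficient: P3 (J <- V -> L) has no collider blocking it and no conditioned non-collider, so it is open.
Try {V}:
  P1: blocked at fork node V ∈ conditioning set.
  P2: blocked at fork node V ∈ conditioning set.
  P3: blocked at fork node V ∈ conditioning set.
{V} contains no descendant of J and blocks every backdoor path.
No other singleton works — e.g. {G} leaves P3 open — so {V} is the unique smallest valid adjustment set.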